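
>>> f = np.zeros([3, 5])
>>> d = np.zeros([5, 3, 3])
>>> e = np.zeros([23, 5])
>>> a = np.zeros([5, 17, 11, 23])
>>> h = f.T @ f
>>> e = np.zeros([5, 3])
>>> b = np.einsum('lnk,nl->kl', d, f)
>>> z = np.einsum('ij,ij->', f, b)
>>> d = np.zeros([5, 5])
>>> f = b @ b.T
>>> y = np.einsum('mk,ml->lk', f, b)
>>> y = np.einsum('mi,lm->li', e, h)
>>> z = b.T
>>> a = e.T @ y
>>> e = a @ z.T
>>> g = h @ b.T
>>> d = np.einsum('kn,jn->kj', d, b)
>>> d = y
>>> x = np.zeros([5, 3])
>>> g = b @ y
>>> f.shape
(3, 3)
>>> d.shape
(5, 3)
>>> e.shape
(3, 5)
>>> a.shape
(3, 3)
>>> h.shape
(5, 5)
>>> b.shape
(3, 5)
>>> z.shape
(5, 3)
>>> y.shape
(5, 3)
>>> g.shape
(3, 3)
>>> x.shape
(5, 3)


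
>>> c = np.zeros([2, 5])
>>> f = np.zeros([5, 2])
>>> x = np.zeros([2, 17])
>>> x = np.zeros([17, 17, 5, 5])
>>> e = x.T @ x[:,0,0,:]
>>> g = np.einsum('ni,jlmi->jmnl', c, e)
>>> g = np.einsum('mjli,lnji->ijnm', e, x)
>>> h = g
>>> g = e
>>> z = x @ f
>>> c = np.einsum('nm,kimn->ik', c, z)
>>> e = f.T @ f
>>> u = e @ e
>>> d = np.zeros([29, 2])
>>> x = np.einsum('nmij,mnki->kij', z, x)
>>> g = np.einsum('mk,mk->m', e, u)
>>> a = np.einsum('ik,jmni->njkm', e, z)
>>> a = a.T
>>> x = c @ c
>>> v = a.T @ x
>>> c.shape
(17, 17)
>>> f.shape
(5, 2)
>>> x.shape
(17, 17)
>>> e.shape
(2, 2)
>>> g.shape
(2,)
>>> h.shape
(5, 5, 17, 5)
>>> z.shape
(17, 17, 5, 2)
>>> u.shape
(2, 2)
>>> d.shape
(29, 2)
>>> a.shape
(17, 2, 17, 5)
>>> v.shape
(5, 17, 2, 17)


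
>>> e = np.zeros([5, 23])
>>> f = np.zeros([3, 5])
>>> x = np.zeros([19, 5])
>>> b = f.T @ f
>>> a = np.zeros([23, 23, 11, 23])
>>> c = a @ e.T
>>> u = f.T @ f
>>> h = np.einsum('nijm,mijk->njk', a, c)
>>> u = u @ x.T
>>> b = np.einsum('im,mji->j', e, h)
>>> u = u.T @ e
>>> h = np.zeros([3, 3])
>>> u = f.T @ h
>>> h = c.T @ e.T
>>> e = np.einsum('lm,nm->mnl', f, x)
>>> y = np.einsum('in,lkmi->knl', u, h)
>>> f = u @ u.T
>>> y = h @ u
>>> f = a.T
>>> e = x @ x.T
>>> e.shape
(19, 19)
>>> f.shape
(23, 11, 23, 23)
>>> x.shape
(19, 5)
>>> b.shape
(11,)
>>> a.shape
(23, 23, 11, 23)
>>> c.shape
(23, 23, 11, 5)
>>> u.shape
(5, 3)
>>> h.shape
(5, 11, 23, 5)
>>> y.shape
(5, 11, 23, 3)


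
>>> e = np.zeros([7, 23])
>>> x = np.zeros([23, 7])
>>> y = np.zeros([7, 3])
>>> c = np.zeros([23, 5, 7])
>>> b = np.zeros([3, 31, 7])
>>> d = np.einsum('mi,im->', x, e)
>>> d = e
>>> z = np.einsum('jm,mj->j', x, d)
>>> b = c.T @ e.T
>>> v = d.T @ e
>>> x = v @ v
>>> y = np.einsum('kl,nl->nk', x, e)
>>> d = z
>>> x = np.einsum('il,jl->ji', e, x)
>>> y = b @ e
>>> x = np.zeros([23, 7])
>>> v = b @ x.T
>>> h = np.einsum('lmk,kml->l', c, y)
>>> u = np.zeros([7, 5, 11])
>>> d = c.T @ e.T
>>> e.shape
(7, 23)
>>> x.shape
(23, 7)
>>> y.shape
(7, 5, 23)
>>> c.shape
(23, 5, 7)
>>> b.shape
(7, 5, 7)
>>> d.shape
(7, 5, 7)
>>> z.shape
(23,)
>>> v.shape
(7, 5, 23)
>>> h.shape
(23,)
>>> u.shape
(7, 5, 11)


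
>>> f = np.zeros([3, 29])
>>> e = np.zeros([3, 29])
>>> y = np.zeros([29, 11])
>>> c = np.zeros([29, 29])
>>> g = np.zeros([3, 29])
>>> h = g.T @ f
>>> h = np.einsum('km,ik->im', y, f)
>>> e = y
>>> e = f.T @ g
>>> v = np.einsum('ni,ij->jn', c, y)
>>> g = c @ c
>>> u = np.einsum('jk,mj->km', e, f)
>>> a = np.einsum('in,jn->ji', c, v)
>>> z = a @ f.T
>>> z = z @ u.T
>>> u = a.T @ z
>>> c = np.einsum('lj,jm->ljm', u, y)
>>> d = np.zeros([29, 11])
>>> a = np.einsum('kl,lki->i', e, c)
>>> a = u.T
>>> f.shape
(3, 29)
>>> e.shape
(29, 29)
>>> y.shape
(29, 11)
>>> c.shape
(29, 29, 11)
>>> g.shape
(29, 29)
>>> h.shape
(3, 11)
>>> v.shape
(11, 29)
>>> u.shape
(29, 29)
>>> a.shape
(29, 29)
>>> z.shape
(11, 29)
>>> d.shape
(29, 11)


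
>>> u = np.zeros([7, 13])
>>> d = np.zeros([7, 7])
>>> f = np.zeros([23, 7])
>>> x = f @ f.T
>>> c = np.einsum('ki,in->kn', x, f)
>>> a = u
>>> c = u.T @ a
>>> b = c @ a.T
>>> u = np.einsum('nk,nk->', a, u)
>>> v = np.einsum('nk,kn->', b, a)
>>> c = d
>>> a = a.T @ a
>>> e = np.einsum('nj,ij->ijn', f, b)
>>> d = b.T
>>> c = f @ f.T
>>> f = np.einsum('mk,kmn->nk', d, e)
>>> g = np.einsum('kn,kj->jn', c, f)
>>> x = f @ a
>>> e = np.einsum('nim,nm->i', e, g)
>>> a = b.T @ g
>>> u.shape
()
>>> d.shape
(7, 13)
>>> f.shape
(23, 13)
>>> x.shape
(23, 13)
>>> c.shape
(23, 23)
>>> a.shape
(7, 23)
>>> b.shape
(13, 7)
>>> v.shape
()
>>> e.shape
(7,)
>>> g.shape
(13, 23)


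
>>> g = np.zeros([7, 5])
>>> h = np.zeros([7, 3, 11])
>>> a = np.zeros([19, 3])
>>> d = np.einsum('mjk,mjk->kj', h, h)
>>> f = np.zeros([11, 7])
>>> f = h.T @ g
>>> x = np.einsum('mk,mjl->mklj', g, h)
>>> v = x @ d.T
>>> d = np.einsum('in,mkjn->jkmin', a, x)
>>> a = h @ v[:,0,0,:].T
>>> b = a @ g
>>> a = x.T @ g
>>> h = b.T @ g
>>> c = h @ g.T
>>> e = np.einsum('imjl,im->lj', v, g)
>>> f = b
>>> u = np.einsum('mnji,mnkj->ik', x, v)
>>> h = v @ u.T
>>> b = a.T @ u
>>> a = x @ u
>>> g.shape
(7, 5)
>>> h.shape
(7, 5, 11, 3)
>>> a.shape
(7, 5, 11, 11)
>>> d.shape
(11, 5, 7, 19, 3)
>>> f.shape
(7, 3, 5)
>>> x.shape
(7, 5, 11, 3)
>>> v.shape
(7, 5, 11, 11)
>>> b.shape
(5, 5, 11, 11)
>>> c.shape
(5, 3, 7)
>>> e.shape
(11, 11)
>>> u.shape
(3, 11)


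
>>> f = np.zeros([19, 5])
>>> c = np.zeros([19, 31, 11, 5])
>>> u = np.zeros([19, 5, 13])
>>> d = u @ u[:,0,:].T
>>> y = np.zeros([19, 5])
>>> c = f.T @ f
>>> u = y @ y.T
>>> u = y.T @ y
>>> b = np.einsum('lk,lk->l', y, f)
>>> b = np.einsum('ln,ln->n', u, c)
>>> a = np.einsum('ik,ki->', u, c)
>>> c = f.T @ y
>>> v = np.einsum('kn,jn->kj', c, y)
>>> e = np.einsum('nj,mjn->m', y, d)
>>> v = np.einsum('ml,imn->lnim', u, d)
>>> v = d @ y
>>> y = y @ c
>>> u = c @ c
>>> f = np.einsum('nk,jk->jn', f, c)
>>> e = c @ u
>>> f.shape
(5, 19)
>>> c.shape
(5, 5)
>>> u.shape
(5, 5)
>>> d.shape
(19, 5, 19)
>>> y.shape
(19, 5)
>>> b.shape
(5,)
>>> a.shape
()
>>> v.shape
(19, 5, 5)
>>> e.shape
(5, 5)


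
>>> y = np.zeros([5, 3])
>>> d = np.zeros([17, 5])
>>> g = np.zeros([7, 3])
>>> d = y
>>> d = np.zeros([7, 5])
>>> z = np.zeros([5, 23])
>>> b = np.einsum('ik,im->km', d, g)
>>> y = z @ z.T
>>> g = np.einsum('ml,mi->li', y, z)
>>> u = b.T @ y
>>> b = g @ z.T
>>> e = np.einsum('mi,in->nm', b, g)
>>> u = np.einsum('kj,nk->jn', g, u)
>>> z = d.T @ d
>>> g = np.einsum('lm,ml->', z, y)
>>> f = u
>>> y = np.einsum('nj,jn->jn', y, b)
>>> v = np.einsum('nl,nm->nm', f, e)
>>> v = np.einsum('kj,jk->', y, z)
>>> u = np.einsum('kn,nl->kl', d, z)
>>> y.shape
(5, 5)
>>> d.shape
(7, 5)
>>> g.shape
()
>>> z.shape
(5, 5)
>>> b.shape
(5, 5)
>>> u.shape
(7, 5)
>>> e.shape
(23, 5)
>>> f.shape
(23, 3)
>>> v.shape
()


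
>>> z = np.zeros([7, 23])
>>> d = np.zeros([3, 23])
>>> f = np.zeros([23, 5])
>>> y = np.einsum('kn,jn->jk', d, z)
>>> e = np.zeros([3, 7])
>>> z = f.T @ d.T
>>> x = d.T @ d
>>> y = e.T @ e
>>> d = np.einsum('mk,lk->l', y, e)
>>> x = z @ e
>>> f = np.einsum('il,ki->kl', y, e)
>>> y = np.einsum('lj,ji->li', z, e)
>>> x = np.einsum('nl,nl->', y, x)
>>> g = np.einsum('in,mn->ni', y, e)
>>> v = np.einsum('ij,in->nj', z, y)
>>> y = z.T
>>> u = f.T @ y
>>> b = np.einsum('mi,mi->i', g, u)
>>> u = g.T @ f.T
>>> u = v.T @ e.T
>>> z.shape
(5, 3)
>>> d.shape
(3,)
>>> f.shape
(3, 7)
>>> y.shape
(3, 5)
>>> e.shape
(3, 7)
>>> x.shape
()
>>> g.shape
(7, 5)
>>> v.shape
(7, 3)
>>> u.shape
(3, 3)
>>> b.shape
(5,)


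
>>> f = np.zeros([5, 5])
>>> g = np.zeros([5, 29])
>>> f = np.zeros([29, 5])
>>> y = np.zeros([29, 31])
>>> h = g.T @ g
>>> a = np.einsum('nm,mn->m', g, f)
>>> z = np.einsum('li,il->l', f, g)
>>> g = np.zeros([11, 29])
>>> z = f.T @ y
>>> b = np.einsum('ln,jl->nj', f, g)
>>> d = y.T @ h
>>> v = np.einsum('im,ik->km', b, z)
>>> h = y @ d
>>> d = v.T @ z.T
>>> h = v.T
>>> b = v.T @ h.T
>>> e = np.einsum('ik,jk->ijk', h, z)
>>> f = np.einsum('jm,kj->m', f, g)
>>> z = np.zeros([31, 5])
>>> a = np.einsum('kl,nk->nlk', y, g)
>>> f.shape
(5,)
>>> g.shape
(11, 29)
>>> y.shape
(29, 31)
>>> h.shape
(11, 31)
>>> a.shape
(11, 31, 29)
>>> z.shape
(31, 5)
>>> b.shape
(11, 11)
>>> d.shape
(11, 5)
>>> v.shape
(31, 11)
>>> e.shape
(11, 5, 31)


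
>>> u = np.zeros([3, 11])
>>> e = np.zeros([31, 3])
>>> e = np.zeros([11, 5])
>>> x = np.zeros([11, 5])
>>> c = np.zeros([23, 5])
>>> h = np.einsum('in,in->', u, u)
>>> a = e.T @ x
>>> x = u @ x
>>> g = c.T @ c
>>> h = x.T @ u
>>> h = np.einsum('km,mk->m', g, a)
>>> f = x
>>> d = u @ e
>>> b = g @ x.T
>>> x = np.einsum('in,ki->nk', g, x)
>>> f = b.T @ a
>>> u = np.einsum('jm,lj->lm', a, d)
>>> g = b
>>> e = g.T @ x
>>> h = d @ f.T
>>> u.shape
(3, 5)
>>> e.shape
(3, 3)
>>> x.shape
(5, 3)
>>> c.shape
(23, 5)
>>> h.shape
(3, 3)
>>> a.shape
(5, 5)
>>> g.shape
(5, 3)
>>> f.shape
(3, 5)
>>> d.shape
(3, 5)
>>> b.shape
(5, 3)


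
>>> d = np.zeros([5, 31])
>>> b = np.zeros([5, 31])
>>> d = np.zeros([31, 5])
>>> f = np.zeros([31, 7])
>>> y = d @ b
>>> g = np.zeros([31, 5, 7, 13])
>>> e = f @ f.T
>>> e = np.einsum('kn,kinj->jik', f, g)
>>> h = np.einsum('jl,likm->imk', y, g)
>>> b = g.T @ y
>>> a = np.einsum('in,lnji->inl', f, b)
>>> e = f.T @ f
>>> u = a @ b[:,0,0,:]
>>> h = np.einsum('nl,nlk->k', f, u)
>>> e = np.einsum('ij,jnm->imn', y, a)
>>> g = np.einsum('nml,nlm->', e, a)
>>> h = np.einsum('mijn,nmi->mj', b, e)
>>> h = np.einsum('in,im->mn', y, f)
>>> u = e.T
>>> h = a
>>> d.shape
(31, 5)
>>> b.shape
(13, 7, 5, 31)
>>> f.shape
(31, 7)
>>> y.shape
(31, 31)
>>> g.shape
()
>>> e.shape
(31, 13, 7)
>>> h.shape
(31, 7, 13)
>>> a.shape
(31, 7, 13)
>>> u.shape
(7, 13, 31)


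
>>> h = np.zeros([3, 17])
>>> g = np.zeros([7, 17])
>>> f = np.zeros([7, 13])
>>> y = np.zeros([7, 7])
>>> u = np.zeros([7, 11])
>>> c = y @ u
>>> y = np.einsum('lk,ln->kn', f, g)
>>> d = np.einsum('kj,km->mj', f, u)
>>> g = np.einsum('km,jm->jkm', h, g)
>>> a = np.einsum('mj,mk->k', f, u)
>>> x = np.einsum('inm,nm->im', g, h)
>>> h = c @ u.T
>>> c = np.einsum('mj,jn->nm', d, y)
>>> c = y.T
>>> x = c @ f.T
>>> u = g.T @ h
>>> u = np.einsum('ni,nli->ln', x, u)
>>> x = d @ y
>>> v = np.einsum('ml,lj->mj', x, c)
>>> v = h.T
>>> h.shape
(7, 7)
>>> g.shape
(7, 3, 17)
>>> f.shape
(7, 13)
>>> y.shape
(13, 17)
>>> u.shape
(3, 17)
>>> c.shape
(17, 13)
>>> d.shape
(11, 13)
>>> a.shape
(11,)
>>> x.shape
(11, 17)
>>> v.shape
(7, 7)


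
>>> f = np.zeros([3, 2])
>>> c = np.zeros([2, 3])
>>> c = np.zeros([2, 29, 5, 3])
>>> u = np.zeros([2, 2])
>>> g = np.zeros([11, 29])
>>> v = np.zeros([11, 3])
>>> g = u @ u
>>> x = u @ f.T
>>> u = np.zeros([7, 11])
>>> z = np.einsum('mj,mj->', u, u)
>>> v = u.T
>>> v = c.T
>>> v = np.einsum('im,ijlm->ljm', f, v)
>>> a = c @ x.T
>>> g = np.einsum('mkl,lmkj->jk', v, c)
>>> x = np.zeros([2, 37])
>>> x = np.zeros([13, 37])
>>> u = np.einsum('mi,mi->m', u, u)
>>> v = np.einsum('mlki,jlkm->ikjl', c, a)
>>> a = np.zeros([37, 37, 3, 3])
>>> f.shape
(3, 2)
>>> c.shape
(2, 29, 5, 3)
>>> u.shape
(7,)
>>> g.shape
(3, 5)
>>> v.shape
(3, 5, 2, 29)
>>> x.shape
(13, 37)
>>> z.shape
()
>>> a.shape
(37, 37, 3, 3)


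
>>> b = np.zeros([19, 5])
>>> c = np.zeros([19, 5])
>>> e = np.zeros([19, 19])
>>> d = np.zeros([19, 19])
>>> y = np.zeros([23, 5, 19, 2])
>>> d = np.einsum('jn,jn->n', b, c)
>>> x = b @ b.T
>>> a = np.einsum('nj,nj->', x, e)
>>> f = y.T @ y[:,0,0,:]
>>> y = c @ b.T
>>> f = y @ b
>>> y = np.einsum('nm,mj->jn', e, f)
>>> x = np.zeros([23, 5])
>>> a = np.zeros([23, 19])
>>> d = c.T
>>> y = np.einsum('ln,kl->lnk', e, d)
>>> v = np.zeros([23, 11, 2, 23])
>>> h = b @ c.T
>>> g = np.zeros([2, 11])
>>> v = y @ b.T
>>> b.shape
(19, 5)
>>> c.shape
(19, 5)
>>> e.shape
(19, 19)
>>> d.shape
(5, 19)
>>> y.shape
(19, 19, 5)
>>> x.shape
(23, 5)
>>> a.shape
(23, 19)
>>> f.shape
(19, 5)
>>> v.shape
(19, 19, 19)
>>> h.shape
(19, 19)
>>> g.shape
(2, 11)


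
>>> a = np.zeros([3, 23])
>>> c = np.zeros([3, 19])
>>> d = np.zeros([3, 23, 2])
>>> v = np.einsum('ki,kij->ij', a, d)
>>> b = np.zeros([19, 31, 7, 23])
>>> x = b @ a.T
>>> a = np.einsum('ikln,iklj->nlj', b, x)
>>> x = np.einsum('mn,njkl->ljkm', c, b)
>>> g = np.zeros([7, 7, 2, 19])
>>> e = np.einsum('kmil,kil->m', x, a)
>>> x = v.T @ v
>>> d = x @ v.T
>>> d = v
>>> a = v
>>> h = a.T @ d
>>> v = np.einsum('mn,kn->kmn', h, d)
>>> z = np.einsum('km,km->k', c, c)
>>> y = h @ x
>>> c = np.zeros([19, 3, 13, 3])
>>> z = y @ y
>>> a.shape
(23, 2)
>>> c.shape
(19, 3, 13, 3)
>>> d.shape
(23, 2)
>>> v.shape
(23, 2, 2)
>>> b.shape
(19, 31, 7, 23)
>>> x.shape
(2, 2)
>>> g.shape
(7, 7, 2, 19)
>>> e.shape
(31,)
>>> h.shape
(2, 2)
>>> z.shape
(2, 2)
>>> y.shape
(2, 2)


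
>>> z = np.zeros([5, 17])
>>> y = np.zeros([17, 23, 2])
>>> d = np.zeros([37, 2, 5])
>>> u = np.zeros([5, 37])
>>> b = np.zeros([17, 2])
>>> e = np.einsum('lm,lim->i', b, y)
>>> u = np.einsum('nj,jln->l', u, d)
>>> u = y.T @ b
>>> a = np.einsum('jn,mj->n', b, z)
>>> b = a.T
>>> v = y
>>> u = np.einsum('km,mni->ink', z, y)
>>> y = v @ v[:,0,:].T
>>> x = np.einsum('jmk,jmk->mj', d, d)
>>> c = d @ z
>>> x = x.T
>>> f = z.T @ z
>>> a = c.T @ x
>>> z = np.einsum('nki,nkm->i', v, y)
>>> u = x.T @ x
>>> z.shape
(2,)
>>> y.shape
(17, 23, 17)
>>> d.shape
(37, 2, 5)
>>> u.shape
(2, 2)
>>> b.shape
(2,)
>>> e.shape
(23,)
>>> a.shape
(17, 2, 2)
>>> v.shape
(17, 23, 2)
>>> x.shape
(37, 2)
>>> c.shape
(37, 2, 17)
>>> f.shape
(17, 17)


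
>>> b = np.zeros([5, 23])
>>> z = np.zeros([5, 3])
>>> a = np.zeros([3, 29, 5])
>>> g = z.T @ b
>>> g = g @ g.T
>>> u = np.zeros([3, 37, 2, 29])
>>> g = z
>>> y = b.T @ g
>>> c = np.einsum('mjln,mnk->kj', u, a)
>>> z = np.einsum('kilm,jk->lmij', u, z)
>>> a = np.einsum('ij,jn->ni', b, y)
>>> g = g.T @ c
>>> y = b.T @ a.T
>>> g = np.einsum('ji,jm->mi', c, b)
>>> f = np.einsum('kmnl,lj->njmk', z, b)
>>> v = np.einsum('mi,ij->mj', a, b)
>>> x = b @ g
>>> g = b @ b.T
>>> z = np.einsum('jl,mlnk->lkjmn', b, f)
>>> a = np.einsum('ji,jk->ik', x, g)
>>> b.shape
(5, 23)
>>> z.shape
(23, 2, 5, 37, 29)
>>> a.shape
(37, 5)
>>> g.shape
(5, 5)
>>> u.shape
(3, 37, 2, 29)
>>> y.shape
(23, 3)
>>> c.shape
(5, 37)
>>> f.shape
(37, 23, 29, 2)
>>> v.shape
(3, 23)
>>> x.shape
(5, 37)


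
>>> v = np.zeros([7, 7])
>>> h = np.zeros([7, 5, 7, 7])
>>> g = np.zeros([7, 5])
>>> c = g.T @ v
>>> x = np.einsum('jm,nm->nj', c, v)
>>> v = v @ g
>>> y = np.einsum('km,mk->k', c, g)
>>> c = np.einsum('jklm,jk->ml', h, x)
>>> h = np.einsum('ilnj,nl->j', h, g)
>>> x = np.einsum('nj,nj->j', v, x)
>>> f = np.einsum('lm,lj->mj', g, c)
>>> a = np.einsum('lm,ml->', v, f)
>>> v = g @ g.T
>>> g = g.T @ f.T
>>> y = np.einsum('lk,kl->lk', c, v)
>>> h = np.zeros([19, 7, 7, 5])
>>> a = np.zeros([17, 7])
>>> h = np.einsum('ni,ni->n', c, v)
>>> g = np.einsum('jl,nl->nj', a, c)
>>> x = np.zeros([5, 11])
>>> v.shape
(7, 7)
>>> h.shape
(7,)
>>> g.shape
(7, 17)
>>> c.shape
(7, 7)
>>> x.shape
(5, 11)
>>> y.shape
(7, 7)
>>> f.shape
(5, 7)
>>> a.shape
(17, 7)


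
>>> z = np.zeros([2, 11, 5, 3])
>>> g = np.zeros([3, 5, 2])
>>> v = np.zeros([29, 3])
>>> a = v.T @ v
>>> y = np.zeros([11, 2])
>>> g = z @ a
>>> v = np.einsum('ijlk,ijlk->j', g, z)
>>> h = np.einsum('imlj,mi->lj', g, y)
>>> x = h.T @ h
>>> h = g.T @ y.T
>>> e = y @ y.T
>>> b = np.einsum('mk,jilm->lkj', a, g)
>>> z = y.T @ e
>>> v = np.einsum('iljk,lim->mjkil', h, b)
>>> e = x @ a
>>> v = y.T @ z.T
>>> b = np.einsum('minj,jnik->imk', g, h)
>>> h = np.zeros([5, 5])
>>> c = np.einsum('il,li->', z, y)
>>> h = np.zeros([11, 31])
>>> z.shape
(2, 11)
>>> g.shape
(2, 11, 5, 3)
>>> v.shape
(2, 2)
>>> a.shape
(3, 3)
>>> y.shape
(11, 2)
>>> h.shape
(11, 31)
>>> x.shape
(3, 3)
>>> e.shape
(3, 3)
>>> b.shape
(11, 2, 11)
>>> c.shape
()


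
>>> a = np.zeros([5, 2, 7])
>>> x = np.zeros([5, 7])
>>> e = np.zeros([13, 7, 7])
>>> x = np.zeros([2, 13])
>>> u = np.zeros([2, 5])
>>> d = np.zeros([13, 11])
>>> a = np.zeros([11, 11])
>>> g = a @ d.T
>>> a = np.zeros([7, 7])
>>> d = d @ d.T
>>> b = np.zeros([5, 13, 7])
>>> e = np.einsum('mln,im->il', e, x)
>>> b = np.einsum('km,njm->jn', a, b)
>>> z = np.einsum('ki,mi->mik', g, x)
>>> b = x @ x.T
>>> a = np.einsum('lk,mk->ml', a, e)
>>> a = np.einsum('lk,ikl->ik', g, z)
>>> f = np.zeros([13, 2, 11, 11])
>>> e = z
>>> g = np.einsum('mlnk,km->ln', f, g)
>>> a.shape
(2, 13)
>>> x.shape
(2, 13)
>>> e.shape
(2, 13, 11)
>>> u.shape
(2, 5)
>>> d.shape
(13, 13)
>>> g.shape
(2, 11)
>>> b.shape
(2, 2)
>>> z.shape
(2, 13, 11)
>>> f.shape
(13, 2, 11, 11)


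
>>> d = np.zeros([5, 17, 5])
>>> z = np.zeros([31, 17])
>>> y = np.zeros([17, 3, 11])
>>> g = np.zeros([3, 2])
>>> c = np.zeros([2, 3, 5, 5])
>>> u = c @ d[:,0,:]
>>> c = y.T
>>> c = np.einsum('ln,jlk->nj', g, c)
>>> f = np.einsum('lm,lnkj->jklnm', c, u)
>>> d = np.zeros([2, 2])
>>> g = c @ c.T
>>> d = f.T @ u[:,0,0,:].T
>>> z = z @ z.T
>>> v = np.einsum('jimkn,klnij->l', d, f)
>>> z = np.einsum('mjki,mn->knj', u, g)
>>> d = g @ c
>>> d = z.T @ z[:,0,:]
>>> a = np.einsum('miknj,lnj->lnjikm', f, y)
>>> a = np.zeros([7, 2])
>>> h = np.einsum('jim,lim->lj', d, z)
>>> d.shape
(3, 2, 3)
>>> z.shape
(5, 2, 3)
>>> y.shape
(17, 3, 11)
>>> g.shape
(2, 2)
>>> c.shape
(2, 11)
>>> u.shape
(2, 3, 5, 5)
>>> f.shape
(5, 5, 2, 3, 11)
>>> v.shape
(5,)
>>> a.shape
(7, 2)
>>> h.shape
(5, 3)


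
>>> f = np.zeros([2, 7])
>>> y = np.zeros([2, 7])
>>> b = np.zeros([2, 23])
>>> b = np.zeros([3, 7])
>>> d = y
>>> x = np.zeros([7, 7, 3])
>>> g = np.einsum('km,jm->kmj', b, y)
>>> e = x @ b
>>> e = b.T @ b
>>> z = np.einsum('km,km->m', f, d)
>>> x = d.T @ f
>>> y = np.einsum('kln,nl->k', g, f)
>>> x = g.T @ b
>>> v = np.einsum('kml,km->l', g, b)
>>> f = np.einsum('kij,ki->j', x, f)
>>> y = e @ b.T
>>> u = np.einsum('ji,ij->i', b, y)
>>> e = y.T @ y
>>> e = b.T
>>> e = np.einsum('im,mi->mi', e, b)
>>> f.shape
(7,)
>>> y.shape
(7, 3)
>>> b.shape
(3, 7)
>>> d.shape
(2, 7)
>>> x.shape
(2, 7, 7)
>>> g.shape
(3, 7, 2)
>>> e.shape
(3, 7)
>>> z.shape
(7,)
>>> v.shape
(2,)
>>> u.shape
(7,)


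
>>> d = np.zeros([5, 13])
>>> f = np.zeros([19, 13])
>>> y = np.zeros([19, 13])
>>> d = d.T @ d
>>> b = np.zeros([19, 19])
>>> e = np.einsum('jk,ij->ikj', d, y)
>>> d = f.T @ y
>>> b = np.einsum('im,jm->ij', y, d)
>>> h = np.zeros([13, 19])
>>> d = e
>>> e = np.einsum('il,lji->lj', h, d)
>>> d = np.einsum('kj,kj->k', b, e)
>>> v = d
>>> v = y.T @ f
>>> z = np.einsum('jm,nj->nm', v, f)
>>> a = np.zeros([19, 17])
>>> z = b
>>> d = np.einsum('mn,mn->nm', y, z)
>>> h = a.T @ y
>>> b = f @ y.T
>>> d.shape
(13, 19)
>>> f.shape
(19, 13)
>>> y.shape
(19, 13)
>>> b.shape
(19, 19)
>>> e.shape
(19, 13)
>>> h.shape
(17, 13)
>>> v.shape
(13, 13)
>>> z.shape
(19, 13)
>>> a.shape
(19, 17)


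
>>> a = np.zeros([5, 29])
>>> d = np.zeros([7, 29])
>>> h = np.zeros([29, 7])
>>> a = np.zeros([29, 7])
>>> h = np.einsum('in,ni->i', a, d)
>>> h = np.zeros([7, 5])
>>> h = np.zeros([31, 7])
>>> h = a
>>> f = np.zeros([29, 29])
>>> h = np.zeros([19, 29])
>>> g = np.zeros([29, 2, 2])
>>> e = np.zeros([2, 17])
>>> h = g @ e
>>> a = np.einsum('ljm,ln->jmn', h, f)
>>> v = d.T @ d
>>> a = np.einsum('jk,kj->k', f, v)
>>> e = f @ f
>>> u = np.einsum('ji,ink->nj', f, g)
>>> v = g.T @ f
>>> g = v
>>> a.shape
(29,)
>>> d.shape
(7, 29)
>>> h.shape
(29, 2, 17)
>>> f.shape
(29, 29)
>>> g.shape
(2, 2, 29)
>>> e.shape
(29, 29)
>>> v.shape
(2, 2, 29)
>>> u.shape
(2, 29)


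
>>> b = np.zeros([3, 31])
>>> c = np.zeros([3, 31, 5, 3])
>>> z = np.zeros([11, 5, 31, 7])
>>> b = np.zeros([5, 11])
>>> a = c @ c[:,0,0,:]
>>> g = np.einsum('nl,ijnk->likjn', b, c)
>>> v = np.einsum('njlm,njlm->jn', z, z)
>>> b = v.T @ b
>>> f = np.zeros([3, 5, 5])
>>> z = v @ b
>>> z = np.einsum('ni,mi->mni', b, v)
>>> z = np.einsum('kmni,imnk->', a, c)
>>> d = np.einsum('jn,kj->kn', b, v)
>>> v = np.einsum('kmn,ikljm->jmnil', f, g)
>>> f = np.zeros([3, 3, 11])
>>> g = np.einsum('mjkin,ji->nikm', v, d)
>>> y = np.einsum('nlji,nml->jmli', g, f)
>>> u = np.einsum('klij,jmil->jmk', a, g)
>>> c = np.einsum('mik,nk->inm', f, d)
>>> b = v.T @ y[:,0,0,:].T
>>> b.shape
(3, 11, 5, 5, 5)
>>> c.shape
(3, 5, 3)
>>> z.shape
()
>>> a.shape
(3, 31, 5, 3)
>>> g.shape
(3, 11, 5, 31)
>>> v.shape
(31, 5, 5, 11, 3)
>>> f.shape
(3, 3, 11)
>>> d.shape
(5, 11)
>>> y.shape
(5, 3, 11, 31)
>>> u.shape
(3, 11, 3)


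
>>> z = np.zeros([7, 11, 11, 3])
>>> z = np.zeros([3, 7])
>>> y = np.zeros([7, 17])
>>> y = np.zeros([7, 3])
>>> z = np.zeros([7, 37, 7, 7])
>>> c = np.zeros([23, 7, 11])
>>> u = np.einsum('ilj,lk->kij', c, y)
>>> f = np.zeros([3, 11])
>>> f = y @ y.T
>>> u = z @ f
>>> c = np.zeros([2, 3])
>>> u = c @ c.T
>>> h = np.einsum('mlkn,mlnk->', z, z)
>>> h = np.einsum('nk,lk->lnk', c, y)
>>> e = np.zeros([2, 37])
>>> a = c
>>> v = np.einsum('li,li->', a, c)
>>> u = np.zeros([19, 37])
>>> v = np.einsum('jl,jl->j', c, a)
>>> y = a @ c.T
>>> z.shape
(7, 37, 7, 7)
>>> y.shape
(2, 2)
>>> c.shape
(2, 3)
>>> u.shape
(19, 37)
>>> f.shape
(7, 7)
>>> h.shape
(7, 2, 3)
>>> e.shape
(2, 37)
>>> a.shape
(2, 3)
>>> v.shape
(2,)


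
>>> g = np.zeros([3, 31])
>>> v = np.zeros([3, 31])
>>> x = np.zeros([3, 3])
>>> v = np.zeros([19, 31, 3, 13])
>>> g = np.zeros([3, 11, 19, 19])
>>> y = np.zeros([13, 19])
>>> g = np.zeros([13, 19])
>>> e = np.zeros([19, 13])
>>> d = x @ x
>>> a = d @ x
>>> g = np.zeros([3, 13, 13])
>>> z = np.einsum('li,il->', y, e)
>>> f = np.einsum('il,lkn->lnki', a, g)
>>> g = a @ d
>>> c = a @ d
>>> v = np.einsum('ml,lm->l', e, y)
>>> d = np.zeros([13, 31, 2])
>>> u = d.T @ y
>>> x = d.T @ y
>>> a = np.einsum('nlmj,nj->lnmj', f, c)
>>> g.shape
(3, 3)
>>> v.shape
(13,)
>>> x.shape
(2, 31, 19)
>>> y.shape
(13, 19)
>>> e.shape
(19, 13)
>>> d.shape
(13, 31, 2)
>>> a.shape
(13, 3, 13, 3)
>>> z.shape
()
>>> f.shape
(3, 13, 13, 3)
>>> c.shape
(3, 3)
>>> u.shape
(2, 31, 19)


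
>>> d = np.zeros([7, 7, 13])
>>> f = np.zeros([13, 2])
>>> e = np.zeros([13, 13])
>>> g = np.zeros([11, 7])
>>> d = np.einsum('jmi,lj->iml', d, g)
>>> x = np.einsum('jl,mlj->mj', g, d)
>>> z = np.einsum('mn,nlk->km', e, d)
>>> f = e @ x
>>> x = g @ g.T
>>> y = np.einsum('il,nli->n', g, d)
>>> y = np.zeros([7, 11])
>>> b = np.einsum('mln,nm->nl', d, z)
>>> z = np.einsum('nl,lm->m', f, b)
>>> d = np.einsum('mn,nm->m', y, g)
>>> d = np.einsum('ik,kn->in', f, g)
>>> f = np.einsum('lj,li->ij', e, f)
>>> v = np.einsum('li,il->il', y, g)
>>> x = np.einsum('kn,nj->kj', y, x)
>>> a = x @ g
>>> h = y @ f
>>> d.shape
(13, 7)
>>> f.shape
(11, 13)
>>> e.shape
(13, 13)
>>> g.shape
(11, 7)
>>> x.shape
(7, 11)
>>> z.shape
(7,)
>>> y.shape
(7, 11)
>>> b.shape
(11, 7)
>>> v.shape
(11, 7)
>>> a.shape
(7, 7)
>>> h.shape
(7, 13)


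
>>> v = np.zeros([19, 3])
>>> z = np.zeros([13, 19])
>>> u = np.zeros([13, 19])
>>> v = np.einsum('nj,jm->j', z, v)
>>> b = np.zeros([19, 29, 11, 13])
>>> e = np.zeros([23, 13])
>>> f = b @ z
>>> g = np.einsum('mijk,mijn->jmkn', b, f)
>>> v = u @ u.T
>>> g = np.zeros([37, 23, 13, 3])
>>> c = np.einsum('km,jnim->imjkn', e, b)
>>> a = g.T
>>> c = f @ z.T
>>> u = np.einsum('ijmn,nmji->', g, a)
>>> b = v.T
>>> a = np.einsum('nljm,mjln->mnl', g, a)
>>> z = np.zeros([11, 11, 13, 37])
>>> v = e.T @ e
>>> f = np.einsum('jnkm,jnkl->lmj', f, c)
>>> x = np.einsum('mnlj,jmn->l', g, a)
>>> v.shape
(13, 13)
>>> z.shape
(11, 11, 13, 37)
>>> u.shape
()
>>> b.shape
(13, 13)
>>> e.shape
(23, 13)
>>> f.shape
(13, 19, 19)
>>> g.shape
(37, 23, 13, 3)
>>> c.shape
(19, 29, 11, 13)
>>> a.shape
(3, 37, 23)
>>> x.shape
(13,)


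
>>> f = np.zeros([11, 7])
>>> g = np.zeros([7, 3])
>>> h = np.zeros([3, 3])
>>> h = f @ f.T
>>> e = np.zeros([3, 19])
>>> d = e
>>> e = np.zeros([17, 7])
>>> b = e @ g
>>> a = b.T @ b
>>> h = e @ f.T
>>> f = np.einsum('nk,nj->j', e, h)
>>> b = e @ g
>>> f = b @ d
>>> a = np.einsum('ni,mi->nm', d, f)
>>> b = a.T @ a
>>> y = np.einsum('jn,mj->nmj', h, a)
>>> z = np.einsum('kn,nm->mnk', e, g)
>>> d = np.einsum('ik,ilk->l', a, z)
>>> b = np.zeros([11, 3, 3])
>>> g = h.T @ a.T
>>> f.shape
(17, 19)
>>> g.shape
(11, 3)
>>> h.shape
(17, 11)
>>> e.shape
(17, 7)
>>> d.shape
(7,)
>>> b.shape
(11, 3, 3)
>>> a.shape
(3, 17)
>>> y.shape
(11, 3, 17)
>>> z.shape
(3, 7, 17)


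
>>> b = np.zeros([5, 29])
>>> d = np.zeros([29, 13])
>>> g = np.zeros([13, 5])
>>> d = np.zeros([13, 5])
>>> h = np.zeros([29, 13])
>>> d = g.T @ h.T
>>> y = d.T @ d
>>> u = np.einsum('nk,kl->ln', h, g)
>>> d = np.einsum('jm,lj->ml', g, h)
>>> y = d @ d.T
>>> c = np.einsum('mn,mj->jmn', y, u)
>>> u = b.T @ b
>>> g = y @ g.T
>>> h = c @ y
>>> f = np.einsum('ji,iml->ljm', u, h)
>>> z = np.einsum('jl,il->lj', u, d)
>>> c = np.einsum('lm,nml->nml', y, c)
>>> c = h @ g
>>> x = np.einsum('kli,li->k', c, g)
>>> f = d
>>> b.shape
(5, 29)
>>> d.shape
(5, 29)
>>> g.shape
(5, 13)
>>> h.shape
(29, 5, 5)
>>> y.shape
(5, 5)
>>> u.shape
(29, 29)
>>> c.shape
(29, 5, 13)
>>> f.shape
(5, 29)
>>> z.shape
(29, 29)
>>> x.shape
(29,)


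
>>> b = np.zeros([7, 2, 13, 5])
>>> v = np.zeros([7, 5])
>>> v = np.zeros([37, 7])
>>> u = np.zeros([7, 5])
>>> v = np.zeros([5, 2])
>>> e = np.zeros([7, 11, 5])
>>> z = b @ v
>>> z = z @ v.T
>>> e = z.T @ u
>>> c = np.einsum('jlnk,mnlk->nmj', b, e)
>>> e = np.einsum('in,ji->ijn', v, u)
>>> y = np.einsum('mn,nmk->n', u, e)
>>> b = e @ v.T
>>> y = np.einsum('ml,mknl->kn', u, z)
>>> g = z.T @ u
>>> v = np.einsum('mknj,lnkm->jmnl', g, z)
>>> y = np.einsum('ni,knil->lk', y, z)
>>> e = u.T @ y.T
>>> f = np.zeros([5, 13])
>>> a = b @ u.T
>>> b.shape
(5, 7, 5)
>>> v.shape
(5, 5, 2, 7)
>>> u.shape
(7, 5)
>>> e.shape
(5, 5)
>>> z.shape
(7, 2, 13, 5)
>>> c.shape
(13, 5, 7)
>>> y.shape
(5, 7)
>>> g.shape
(5, 13, 2, 5)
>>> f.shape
(5, 13)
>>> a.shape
(5, 7, 7)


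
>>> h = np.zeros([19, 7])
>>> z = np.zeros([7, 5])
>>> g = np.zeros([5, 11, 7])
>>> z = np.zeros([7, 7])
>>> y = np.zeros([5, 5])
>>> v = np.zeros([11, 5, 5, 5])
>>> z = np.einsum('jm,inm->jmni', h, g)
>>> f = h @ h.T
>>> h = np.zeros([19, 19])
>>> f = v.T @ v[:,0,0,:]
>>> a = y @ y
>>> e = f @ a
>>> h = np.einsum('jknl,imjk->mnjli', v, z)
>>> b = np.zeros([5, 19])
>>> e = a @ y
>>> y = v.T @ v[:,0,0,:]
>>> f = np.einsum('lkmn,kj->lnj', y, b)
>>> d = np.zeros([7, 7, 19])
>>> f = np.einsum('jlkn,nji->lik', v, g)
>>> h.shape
(7, 5, 11, 5, 19)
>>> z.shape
(19, 7, 11, 5)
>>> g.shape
(5, 11, 7)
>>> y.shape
(5, 5, 5, 5)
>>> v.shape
(11, 5, 5, 5)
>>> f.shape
(5, 7, 5)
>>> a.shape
(5, 5)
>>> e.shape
(5, 5)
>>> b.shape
(5, 19)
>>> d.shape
(7, 7, 19)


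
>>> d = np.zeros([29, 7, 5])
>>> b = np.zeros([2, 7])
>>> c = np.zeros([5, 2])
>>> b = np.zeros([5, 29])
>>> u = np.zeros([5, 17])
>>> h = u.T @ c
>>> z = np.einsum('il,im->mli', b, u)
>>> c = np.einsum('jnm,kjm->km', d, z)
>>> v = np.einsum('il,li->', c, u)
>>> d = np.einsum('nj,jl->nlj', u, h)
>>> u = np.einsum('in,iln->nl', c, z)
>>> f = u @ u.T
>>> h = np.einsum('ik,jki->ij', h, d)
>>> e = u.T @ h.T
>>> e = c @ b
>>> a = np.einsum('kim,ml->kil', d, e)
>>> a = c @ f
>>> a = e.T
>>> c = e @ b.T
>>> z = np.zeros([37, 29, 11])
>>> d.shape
(5, 2, 17)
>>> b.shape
(5, 29)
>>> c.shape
(17, 5)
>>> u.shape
(5, 29)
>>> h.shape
(17, 5)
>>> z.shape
(37, 29, 11)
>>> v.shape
()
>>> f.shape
(5, 5)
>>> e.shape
(17, 29)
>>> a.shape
(29, 17)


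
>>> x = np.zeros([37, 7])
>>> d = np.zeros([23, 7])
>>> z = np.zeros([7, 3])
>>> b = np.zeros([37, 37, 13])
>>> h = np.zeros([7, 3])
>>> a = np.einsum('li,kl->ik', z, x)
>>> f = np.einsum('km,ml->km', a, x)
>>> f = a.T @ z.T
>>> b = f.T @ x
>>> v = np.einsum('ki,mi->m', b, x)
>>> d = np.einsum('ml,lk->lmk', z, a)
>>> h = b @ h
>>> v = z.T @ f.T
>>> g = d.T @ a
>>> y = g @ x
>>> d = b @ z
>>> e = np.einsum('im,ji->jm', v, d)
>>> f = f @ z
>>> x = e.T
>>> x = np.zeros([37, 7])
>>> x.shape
(37, 7)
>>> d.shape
(7, 3)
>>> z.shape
(7, 3)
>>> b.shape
(7, 7)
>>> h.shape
(7, 3)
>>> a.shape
(3, 37)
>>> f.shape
(37, 3)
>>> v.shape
(3, 37)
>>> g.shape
(37, 7, 37)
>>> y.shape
(37, 7, 7)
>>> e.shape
(7, 37)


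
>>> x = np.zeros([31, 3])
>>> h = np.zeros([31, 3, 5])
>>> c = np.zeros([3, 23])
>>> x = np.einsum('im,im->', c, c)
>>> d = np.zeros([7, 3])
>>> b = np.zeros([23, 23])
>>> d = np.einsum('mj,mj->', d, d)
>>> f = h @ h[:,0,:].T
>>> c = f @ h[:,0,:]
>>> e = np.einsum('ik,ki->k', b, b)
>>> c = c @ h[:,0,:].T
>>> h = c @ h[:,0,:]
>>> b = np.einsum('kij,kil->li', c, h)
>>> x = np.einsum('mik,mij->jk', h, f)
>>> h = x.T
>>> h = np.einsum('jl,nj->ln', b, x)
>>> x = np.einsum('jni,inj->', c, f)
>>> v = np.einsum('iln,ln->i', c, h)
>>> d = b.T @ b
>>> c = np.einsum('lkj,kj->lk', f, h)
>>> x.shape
()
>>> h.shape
(3, 31)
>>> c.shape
(31, 3)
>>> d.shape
(3, 3)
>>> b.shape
(5, 3)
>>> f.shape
(31, 3, 31)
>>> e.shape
(23,)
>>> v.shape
(31,)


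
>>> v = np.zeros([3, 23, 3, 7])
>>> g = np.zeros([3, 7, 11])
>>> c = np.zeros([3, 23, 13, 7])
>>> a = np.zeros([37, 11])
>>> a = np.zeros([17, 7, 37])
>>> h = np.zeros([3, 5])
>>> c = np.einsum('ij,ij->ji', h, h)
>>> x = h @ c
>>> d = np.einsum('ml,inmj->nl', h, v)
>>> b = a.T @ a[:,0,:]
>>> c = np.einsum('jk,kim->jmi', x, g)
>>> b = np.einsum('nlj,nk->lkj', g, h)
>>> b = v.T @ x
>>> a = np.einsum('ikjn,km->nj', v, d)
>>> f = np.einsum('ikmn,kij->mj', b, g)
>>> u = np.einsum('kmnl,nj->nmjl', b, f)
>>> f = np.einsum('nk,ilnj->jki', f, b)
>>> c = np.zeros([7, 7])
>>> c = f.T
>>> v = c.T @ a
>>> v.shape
(3, 11, 3)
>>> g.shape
(3, 7, 11)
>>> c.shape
(7, 11, 3)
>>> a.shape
(7, 3)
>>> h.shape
(3, 5)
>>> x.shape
(3, 3)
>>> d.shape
(23, 5)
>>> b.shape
(7, 3, 23, 3)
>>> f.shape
(3, 11, 7)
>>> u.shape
(23, 3, 11, 3)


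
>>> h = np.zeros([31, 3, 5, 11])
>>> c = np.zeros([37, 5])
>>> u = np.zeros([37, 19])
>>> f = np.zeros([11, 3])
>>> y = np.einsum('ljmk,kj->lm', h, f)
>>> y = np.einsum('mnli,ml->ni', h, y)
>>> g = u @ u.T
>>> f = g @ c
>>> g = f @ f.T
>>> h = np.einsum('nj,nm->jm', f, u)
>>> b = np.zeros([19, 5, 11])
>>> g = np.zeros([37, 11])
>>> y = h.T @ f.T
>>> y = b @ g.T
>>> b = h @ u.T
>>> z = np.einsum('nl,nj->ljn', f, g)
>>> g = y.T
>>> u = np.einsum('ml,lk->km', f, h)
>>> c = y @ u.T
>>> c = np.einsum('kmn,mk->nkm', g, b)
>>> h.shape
(5, 19)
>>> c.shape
(19, 37, 5)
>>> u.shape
(19, 37)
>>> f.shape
(37, 5)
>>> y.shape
(19, 5, 37)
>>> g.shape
(37, 5, 19)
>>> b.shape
(5, 37)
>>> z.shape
(5, 11, 37)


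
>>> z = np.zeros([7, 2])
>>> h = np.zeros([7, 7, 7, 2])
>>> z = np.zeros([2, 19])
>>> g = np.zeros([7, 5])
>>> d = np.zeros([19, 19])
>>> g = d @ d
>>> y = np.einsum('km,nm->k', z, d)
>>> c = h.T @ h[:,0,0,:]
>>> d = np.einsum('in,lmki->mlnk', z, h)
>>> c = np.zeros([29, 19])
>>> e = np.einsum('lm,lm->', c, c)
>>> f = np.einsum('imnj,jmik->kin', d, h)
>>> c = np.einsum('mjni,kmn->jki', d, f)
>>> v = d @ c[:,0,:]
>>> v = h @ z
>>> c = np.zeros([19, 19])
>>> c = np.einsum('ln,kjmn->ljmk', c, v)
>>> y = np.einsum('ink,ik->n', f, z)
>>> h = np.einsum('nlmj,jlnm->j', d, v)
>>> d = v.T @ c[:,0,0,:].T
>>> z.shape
(2, 19)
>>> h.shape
(7,)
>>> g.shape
(19, 19)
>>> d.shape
(19, 7, 7, 19)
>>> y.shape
(7,)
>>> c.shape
(19, 7, 7, 7)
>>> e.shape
()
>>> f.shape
(2, 7, 19)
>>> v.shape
(7, 7, 7, 19)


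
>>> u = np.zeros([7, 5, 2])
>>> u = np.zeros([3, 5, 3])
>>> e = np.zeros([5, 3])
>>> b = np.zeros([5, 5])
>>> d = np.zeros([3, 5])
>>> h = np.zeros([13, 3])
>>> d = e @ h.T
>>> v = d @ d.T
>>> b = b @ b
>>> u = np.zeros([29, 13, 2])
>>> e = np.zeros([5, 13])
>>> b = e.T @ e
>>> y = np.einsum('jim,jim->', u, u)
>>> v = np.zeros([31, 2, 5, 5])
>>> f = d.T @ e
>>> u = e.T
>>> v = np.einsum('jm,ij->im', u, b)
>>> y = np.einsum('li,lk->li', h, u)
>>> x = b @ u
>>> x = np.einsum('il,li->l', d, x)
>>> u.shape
(13, 5)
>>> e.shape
(5, 13)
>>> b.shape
(13, 13)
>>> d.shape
(5, 13)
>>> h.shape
(13, 3)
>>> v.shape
(13, 5)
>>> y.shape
(13, 3)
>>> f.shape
(13, 13)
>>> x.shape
(13,)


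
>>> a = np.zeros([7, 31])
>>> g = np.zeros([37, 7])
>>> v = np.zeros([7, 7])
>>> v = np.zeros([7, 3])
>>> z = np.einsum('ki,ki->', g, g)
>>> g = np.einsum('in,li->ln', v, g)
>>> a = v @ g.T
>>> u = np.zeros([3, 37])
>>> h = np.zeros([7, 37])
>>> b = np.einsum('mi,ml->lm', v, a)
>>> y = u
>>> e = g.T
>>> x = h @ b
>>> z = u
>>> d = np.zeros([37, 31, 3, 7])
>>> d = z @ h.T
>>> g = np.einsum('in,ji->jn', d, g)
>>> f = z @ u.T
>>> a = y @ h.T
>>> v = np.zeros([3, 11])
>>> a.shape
(3, 7)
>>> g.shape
(37, 7)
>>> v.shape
(3, 11)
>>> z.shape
(3, 37)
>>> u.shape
(3, 37)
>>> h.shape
(7, 37)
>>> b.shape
(37, 7)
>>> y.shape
(3, 37)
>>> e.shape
(3, 37)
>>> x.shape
(7, 7)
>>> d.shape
(3, 7)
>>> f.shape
(3, 3)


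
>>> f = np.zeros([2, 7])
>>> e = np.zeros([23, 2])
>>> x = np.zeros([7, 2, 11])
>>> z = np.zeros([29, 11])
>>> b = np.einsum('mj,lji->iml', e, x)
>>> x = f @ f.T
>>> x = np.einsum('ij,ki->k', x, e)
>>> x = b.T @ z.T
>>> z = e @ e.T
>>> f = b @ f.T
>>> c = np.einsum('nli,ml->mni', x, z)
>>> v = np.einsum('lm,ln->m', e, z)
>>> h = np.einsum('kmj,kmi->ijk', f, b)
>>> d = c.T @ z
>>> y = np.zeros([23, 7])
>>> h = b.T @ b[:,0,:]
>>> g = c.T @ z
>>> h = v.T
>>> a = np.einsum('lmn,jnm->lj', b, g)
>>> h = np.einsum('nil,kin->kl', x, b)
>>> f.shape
(11, 23, 2)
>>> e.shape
(23, 2)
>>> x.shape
(7, 23, 29)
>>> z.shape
(23, 23)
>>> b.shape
(11, 23, 7)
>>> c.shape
(23, 7, 29)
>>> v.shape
(2,)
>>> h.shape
(11, 29)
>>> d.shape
(29, 7, 23)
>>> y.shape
(23, 7)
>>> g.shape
(29, 7, 23)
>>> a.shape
(11, 29)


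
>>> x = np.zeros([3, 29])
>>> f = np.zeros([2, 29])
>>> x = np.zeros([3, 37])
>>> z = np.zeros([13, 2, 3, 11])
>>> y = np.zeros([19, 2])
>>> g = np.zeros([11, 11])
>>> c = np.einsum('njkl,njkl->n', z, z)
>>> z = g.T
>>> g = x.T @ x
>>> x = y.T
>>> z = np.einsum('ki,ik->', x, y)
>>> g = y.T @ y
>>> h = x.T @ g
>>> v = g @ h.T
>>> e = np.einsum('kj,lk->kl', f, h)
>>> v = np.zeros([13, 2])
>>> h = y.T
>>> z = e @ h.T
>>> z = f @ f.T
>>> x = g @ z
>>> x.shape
(2, 2)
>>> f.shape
(2, 29)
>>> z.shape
(2, 2)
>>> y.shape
(19, 2)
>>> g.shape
(2, 2)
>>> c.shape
(13,)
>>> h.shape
(2, 19)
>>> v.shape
(13, 2)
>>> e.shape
(2, 19)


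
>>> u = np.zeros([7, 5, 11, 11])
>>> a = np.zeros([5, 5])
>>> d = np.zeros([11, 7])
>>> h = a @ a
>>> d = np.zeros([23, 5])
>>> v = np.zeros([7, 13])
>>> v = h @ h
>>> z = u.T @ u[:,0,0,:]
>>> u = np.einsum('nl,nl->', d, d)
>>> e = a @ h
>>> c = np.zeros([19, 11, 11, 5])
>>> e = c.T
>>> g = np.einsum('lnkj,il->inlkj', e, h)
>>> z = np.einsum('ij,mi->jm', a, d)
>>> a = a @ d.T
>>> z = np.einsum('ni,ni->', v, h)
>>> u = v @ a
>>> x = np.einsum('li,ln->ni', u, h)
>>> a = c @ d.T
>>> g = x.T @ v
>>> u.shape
(5, 23)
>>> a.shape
(19, 11, 11, 23)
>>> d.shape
(23, 5)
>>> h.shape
(5, 5)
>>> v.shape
(5, 5)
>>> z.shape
()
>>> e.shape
(5, 11, 11, 19)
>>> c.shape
(19, 11, 11, 5)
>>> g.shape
(23, 5)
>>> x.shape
(5, 23)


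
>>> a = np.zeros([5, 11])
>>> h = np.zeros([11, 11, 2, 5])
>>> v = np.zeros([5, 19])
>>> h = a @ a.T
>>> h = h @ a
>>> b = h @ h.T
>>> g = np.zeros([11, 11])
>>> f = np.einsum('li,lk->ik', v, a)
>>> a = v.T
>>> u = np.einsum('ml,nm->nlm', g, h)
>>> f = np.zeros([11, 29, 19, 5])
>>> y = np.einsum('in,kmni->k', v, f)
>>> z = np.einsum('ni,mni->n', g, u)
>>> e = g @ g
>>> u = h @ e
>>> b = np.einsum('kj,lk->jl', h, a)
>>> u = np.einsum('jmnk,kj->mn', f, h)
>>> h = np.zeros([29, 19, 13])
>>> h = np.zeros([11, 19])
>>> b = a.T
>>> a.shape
(19, 5)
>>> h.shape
(11, 19)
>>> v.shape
(5, 19)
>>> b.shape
(5, 19)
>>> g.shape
(11, 11)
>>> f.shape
(11, 29, 19, 5)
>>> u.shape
(29, 19)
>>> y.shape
(11,)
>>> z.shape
(11,)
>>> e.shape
(11, 11)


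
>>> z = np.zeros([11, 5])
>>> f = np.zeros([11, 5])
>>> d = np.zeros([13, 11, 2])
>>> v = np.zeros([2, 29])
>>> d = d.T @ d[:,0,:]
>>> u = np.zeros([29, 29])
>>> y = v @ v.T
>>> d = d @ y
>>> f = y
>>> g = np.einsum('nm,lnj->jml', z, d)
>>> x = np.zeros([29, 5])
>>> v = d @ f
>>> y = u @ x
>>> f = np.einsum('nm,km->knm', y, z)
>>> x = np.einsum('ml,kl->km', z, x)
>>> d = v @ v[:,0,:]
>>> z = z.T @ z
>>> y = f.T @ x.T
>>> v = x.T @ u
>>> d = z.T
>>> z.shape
(5, 5)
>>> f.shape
(11, 29, 5)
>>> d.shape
(5, 5)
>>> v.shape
(11, 29)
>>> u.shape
(29, 29)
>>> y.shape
(5, 29, 29)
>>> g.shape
(2, 5, 2)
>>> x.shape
(29, 11)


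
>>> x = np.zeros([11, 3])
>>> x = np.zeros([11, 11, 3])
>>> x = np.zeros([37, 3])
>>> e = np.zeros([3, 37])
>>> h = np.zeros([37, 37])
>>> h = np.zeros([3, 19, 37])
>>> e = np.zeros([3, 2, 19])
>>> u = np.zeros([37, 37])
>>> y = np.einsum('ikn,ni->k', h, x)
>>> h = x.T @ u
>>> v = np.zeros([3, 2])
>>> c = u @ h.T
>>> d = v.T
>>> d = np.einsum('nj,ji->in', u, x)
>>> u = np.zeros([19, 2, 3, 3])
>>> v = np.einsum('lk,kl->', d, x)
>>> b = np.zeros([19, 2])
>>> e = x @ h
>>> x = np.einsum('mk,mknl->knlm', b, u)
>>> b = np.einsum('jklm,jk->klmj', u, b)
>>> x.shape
(2, 3, 3, 19)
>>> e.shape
(37, 37)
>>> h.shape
(3, 37)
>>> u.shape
(19, 2, 3, 3)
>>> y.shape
(19,)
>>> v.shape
()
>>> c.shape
(37, 3)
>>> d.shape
(3, 37)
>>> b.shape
(2, 3, 3, 19)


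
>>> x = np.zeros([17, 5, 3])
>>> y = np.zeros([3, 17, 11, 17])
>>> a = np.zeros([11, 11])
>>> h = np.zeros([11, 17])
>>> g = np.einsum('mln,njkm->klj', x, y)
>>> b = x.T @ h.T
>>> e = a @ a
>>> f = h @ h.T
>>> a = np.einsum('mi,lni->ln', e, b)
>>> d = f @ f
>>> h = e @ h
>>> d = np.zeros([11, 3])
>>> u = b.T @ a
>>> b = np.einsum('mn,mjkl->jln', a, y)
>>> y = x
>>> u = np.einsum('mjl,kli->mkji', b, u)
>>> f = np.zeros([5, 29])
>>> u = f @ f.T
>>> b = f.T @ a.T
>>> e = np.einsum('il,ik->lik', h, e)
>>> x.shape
(17, 5, 3)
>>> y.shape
(17, 5, 3)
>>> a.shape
(3, 5)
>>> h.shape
(11, 17)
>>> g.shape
(11, 5, 17)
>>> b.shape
(29, 3)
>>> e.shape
(17, 11, 11)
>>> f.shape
(5, 29)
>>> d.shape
(11, 3)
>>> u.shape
(5, 5)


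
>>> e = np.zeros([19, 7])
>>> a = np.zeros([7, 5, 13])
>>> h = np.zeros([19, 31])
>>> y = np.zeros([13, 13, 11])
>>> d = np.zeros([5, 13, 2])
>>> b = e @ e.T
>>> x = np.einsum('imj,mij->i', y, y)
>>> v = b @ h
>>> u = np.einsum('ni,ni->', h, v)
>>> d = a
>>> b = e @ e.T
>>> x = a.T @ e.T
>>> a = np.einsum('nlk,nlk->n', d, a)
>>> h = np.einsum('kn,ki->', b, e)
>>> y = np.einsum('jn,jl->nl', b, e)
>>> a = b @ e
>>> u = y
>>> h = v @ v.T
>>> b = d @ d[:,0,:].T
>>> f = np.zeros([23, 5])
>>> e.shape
(19, 7)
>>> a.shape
(19, 7)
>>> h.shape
(19, 19)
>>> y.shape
(19, 7)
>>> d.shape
(7, 5, 13)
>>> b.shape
(7, 5, 7)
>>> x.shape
(13, 5, 19)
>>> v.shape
(19, 31)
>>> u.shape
(19, 7)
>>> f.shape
(23, 5)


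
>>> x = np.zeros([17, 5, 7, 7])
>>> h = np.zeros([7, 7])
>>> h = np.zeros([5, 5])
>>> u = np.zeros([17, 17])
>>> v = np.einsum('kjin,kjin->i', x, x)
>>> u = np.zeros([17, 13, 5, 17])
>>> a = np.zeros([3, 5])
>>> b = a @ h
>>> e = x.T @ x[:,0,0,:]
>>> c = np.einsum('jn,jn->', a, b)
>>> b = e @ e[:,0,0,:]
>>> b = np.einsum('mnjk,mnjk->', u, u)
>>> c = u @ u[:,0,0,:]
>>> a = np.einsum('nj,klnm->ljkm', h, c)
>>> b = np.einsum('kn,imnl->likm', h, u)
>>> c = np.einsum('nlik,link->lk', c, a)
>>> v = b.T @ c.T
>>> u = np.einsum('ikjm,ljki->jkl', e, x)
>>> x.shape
(17, 5, 7, 7)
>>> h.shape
(5, 5)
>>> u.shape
(5, 7, 17)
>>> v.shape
(13, 5, 17, 13)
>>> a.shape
(13, 5, 17, 17)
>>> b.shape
(17, 17, 5, 13)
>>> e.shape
(7, 7, 5, 7)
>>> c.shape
(13, 17)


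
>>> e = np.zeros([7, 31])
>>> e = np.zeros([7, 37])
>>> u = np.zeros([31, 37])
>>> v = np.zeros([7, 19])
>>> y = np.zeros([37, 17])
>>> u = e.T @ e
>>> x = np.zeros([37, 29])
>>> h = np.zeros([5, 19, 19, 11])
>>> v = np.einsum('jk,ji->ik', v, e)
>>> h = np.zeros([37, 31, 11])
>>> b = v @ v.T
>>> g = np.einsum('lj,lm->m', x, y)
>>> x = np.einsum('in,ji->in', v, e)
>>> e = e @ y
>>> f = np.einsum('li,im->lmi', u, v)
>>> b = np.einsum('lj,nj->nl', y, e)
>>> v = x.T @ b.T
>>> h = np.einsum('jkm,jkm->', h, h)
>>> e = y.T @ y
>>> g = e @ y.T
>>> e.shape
(17, 17)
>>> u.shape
(37, 37)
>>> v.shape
(19, 7)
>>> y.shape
(37, 17)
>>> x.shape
(37, 19)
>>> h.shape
()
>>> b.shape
(7, 37)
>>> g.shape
(17, 37)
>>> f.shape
(37, 19, 37)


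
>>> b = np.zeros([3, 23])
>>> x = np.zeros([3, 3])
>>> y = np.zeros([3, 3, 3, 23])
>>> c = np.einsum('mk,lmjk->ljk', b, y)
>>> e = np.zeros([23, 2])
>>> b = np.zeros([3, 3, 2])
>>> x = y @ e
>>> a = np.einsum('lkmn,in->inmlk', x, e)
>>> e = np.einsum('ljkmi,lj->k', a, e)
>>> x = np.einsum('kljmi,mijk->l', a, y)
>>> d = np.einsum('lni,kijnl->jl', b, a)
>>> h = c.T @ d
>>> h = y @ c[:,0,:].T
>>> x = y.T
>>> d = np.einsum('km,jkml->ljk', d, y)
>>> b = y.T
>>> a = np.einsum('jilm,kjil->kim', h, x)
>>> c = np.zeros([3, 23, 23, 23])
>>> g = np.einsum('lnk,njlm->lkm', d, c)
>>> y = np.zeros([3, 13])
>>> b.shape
(23, 3, 3, 3)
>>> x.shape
(23, 3, 3, 3)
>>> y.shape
(3, 13)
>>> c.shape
(3, 23, 23, 23)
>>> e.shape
(3,)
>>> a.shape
(23, 3, 3)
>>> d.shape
(23, 3, 3)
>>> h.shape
(3, 3, 3, 3)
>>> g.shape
(23, 3, 23)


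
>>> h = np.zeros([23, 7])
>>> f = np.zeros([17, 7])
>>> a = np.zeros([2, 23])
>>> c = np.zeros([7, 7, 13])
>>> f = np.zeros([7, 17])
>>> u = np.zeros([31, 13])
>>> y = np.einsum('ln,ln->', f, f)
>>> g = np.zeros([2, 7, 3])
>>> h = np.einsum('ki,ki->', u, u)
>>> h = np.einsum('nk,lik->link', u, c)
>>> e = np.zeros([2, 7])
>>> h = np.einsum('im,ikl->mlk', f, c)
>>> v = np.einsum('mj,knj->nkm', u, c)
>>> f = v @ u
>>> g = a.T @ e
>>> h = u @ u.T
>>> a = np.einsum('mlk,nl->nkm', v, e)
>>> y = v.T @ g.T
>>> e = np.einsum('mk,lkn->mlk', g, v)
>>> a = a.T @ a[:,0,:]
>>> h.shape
(31, 31)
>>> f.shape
(7, 7, 13)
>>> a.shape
(7, 31, 7)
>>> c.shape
(7, 7, 13)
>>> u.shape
(31, 13)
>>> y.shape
(31, 7, 23)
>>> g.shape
(23, 7)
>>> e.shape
(23, 7, 7)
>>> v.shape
(7, 7, 31)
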